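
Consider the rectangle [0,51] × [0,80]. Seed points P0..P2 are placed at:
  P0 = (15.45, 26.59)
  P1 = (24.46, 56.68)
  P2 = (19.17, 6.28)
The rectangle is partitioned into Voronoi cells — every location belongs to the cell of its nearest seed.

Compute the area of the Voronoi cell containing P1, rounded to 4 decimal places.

Area of P1's cell: 2041.2937

1. box [0,51]×[0,80]: [(0, 0) (51, 0) (51, 80) (0, 80)]
2. ⊥bis P1·P0 via (19.955,41.635): [(0, 47.6102) (51, 32.339) (51, 80) (0, 80)]  |A|=2041.2937
3. ⊥bis P1·P2 via (21.815,31.48): [(0, 47.6102) (51, 32.339) (51, 80) (0, 80)]  |A|=2041.2937
4. canonical 4-gon: [(0, 47.6102) (51, 32.339) (51, 80) (0, 80)]
5. shoelace: 2041.2937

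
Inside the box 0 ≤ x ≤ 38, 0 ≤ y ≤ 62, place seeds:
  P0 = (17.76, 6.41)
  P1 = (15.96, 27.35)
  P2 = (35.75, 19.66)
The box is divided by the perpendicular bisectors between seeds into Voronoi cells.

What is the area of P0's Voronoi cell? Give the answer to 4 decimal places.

Area of P0's cell: 498.5506

1. box [0,38]×[0,62]: [(0, 0) (38, 0) (38, 62) (0, 62)]
2. ⊥bis P0·P1 via (16.86,16.88): [(0, 15.4307) (0, 0) (38, 0) (38, 18.6972)]  |A|=648.4303
3. ⊥bis P0·P2 via (26.755,13.035): [(23.5025, 17.451) (0, 15.4307) (0, 0) (36.3555, 0)]  |A|=498.5506
4. canonical 4-gon: [(23.5025, 17.451) (0, 15.4307) (0, 0) (36.3555, 0)]
5. shoelace: 498.5506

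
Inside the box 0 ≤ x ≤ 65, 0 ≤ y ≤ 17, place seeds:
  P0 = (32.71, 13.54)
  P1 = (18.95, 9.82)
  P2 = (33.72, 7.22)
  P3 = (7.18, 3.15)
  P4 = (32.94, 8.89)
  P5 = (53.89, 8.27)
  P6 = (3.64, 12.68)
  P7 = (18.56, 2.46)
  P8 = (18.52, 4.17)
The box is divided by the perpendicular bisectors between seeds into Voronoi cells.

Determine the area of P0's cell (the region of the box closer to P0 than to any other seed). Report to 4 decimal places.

1. box [0,65]×[0,17]: [(0, 0) (65, 0) (65, 17) (0, 17)]
2. ⊥bis P0·P1 via (25.83,11.68): [(28.9877, 0) (65, 0) (65, 17) (24.3917, 17)]  |A|=651.2749
3. ⊥bis P0·P2 via (33.215,10.38): [(26.4727, 9.3025) (65, 15.4596) (65, 17) (24.3917, 17)]  |A|=185.965
4. ⊥bis P0·P3 via (19.945,8.345): [(26.4727, 9.3025) (65, 15.4596) (65, 17) (24.3917, 17)]  |A|=185.965
5. ⊥bis P0·P4 via (32.825,11.215): [(26.0464, 10.8797) (40.9568, 11.6172) (65, 15.4596) (65, 17) (24.3917, 17)]  |A|=174.0494
6. ⊥bis P0·P5 via (43.3,10.905): [(26.0464, 10.8797) (40.9568, 11.6172) (43.5816, 12.0367) (44.8166, 17) (24.3917, 17)]  |A|=107.4642
7. ⊥bis P0·P6 via (18.175,13.11): [(26.0464, 10.8797) (40.9568, 11.6172) (43.5816, 12.0367) (44.8166, 17) (24.3917, 17)]  |A|=107.4642
8. ⊥bis P0·P7 via (25.635,8): [(26.0464, 10.8797) (40.9568, 11.6172) (43.5816, 12.0367) (44.8166, 17) (24.3917, 17)]  |A|=107.4642
9. ⊥bis P0·P8 via (25.615,8.855): [(26.0464, 10.8797) (40.9568, 11.6172) (43.5816, 12.0367) (44.8166, 17) (24.3917, 17)]  |A|=107.4642
10. canonical 5-gon: [(26.0464, 10.8797) (40.9568, 11.6172) (43.5816, 12.0367) (44.8166, 17) (24.3917, 17)]
11. shoelace: 107.4642

Area of P0's cell: 107.4642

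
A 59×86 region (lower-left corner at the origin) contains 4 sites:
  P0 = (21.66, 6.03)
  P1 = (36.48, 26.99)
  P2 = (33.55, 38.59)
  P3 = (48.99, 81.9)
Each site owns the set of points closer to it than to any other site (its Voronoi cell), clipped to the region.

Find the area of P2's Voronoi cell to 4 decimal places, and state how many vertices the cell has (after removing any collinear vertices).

Area of P2's cell: 1891.8752 (5 vertices)

1. box [0,59]×[0,86]: [(0, 0) (59, 0) (59, 86) (0, 86)]
2. ⊥bis P2·P0 via (27.605,22.31): [(0, 32.3906) (59, 10.8454) (59, 86) (0, 86)]  |A|=3798.5381
3. ⊥bis P2·P1 via (35.015,32.79): [(0, 32.3906) (13.6702, 27.3986) (59, 38.8483) (59, 86) (0, 86)]  |A|=3163.8562
4. ⊥bis P2·P3 via (41.27,60.245): [(0, 74.9577) (0, 32.3906) (13.6702, 27.3986) (59, 38.8483) (59, 53.9243)]  |A|=1891.8752
5. canonical 5-gon: [(0, 74.9577) (0, 32.3906) (13.6702, 27.3986) (59, 38.8483) (59, 53.9243)]
6. shoelace: 1891.8752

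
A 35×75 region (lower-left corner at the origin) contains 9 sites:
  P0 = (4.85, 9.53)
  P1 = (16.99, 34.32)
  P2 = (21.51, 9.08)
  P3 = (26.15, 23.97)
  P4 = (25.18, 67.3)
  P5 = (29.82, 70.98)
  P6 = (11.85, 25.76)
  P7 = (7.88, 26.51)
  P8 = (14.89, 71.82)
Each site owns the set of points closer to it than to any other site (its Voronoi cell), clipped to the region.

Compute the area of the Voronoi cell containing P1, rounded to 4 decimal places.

1. box [0,35]×[0,75]: [(0, 0) (35, 0) (35, 75) (0, 75)]
2. ⊥bis P1·P0 via (10.92,21.925): [(0, 27.2727) (35, 10.1327) (35, 75) (0, 75)]  |A|=1970.406
3. ⊥bis P1·P2 via (19.25,21.7): [(0, 27.2727) (13.4869, 20.6679) (35, 24.5205) (35, 75) (0, 75)]  |A|=1815.6428
4. ⊥bis P1·P3 via (21.57,29.145): [(0, 27.2727) (12.5243, 21.1393) (35, 41.0309) (35, 75) (0, 75)]  |A|=1623.1771
5. ⊥bis P1·P4 via (21.085,50.81): [(0, 56.0461) (0, 27.2727) (12.5243, 21.1393) (35, 41.0309) (35, 47.3545)]  |A|=807.6866
6. ⊥bis P1·P5 via (23.405,52.65): [(0, 56.0461) (0, 27.2727) (12.5243, 21.1393) (35, 41.0309) (35, 47.3545)]  |A|=807.6866
7. ⊥bis P1·P6 via (14.42,30.04): [(0, 56.0461) (0, 38.6987) (19.2823, 27.1203) (35, 41.0309) (35, 47.3545)]  |A|=639.3477
8. ⊥bis P1·P7 via (12.435,30.415): [(0, 56.0461) (0, 44.9198) (10.9916, 32.0986) (19.2823, 27.1203) (35, 41.0309) (35, 47.3545)]  |A|=605.1577
9. ⊥bis P1·P8 via (15.94,53.07): [(12.7122, 52.8892) (0, 52.1774) (0, 44.9198) (10.9916, 32.0986) (19.2823, 27.1203) (35, 41.0309) (35, 47.3545)]  |A|=580.5677
10. canonical 7-gon: [(12.7122, 52.8892) (0, 52.1774) (0, 44.9198) (10.9916, 32.0986) (19.2823, 27.1203) (35, 41.0309) (35, 47.3545)]
11. shoelace: 580.5677

Area of P1's cell: 580.5677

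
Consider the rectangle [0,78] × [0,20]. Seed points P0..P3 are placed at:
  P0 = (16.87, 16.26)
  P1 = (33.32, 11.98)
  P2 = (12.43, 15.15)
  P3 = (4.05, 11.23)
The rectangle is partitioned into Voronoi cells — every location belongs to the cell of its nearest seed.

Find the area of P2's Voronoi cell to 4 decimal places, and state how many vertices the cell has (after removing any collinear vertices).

Area of P2's cell: 126.8806 (4 vertices)

1. box [0,78]×[0,20]: [(0, 0) (78, 0) (78, 20) (0, 20)]
2. ⊥bis P2·P0 via (14.65,15.705): [(0, 0) (18.5763, 0) (13.5763, 20) (0, 20)]  |A|=321.525
3. ⊥bis P2·P1 via (22.875,13.565): [(0, 0) (18.5763, 0) (13.5763, 20) (0, 20)]  |A|=321.525
4. ⊥bis P2·P3 via (8.24,13.19): [(14.41, 0) (18.5763, 0) (13.5763, 20) (5.0544, 20)]  |A|=126.8806
5. canonical 4-gon: [(14.41, 0) (18.5763, 0) (13.5763, 20) (5.0544, 20)]
6. shoelace: 126.8806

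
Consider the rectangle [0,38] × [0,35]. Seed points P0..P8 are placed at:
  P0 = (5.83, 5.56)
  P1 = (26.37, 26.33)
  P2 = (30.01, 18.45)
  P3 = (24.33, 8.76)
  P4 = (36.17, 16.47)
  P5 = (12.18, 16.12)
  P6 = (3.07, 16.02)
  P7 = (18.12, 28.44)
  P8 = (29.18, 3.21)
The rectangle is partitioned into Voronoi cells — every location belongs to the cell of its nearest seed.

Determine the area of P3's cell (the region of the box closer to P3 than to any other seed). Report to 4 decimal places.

Area of P3's cell: 156.8727

1. box [0,38]×[0,35]: [(0, 0) (38, 0) (38, 35) (0, 35)]
2. ⊥bis P3·P0 via (15.08,7.16): [(16.3185, 0) (38, 0) (38, 35) (10.2644, 35)]  |A|=864.7989
3. ⊥bis P3·P1 via (25.35,17.545): [(13.0364, 18.9747) (16.3185, 0) (38, 0) (38, 16.0762)]  |A|=406.3608
4. ⊥bis P3·P2 via (27.17,13.605): [(19.2377, 18.2547) (13.0364, 18.9747) (16.3185, 0) (38, 0) (38, 7.2568)]  |A|=323.6239
5. ⊥bis P3·P4 via (30.25,12.615): [(31.1088, 11.2962) (19.2377, 18.2547) (13.0364, 18.9747) (16.3185, 0) (38, 0) (38, 0.7136)]  |A|=301.0786
6. ⊥bis P3·P5 via (18.255,12.44): [(31.1088, 11.2962) (21.1118, 17.1561) (15.0748, 7.1901) (16.3185, 0) (38, 0) (38, 0.7136)]  |A|=252.6174
7. ⊥bis P3·P6 via (13.7,12.39): [(31.1088, 11.2962) (21.1118, 17.1561) (15.0748, 7.1901) (16.3185, 0) (38, 0) (38, 0.7136)]  |A|=252.6174
8. ⊥bis P3·P7 via (21.225,18.6): [(31.1088, 11.2962) (21.1118, 17.1561) (15.0748, 7.1901) (16.3185, 0) (38, 0) (38, 0.7136)]  |A|=252.6174
9. ⊥bis P3·P8 via (26.755,5.985): [(31.734, 10.336) (31.1088, 11.2962) (21.1118, 17.1561) (15.0748, 7.1901) (16.3185, 0) (19.9062, 0)]  |A|=156.8727
10. canonical 6-gon: [(31.734, 10.336) (31.1088, 11.2962) (21.1118, 17.1561) (15.0748, 7.1901) (16.3185, 0) (19.9062, 0)]
11. shoelace: 156.8727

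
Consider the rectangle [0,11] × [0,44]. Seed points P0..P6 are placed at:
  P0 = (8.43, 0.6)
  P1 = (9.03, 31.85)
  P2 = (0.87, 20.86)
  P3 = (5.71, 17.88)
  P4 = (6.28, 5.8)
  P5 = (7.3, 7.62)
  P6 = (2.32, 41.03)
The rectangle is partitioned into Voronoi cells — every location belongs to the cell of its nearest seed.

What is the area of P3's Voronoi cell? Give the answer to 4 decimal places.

Area of P3's cell: 97.2986

1. box [0,11]×[0,44]: [(0, 0) (11, 0) (11, 44) (0, 44)]
2. ⊥bis P3·P0 via (7.07,9.24): [(0, 8.1271) (11, 9.8586) (11, 44) (0, 44)]  |A|=385.0784
3. ⊥bis P3·P1 via (7.37,24.865): [(0, 26.6165) (0, 8.1271) (11, 9.8586) (11, 24.0023)]  |A|=179.4819
4. ⊥bis P3·P2 via (3.29,19.37): [(6.7622, 25.0094) (0, 14.0265) (0, 8.1271) (11, 9.8586) (11, 24.0023)]  |A|=136.9138
5. ⊥bis P3·P4 via (5.995,11.84): [(6.7622, 25.0094) (0, 14.0265) (0, 11.5571) (11, 12.0762) (11, 24.0023)]  |A|=105.8523
6. ⊥bis P3·P5 via (6.505,12.75): [(6.7622, 25.0094) (0, 14.0265) (0, 11.7419) (11, 13.4466) (11, 24.0023)]  |A|=97.2986
7. ⊥bis P3·P6 via (4.015,29.455): [(6.7622, 25.0094) (0, 14.0265) (0, 11.7419) (11, 13.4466) (11, 24.0023)]  |A|=97.2986
8. canonical 5-gon: [(6.7622, 25.0094) (0, 14.0265) (0, 11.7419) (11, 13.4466) (11, 24.0023)]
9. shoelace: 97.2986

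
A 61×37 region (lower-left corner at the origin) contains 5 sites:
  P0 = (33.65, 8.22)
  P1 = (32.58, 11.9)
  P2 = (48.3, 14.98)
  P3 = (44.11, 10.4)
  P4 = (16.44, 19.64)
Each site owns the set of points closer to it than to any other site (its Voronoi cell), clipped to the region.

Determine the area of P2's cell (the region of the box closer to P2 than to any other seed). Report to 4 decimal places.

Area of P2's cell: 636.2815

1. box [0,61]×[0,37]: [(0, 0) (61, 0) (61, 37) (0, 37)]
2. ⊥bis P2·P0 via (40.975,11.6): [(46.3276, 0) (61, 0) (61, 37) (29.2546, 37)]  |A|=858.729
3. ⊥bis P2·P1 via (40.44,13.44): [(40.6717, 12.2572) (46.3276, 0) (61, 0) (61, 37) (35.8239, 37)]  |A|=777.4572
4. ⊥bis P2·P3 via (46.205,12.69): [(39.36, 18.9521) (60.0762, 0) (61, 0) (61, 37) (35.8239, 37)]  |A|=636.2815
5. ⊥bis P2·P4 via (32.37,17.31): [(39.36, 18.9521) (60.0762, 0) (61, 0) (61, 37) (35.8239, 37)]  |A|=636.2815
6. canonical 5-gon: [(39.36, 18.9521) (60.0762, 0) (61, 0) (61, 37) (35.8239, 37)]
7. shoelace: 636.2815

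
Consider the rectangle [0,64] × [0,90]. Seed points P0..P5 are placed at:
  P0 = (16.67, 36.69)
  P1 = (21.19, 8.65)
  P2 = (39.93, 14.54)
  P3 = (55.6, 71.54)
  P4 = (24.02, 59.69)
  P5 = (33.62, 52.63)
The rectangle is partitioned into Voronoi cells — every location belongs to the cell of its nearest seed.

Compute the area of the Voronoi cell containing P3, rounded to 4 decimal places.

1. box [0,64]×[0,90]: [(0, 0) (64, 0) (64, 90) (0, 90)]
2. ⊥bis P3·P0 via (36.135,54.115): [(64, 22.9878) (64, 90) (4.0109, 90)]  |A|=2010.003
3. ⊥bis P3·P1 via (38.395,40.095): [(58.565, 29.0591) (64, 26.0853) (64, 90) (4.0109, 90)]  |A|=2001.5853
4. ⊥bis P3·P2 via (47.765,43.04): [(45.4892, 43.6656) (64, 38.5768) (64, 90) (4.0109, 90)]  |A|=1865.7204
5. ⊥bis P3·P4 via (39.81,65.615): [(48.3403, 42.8818) (64, 38.5768) (64, 90) (30.6598, 90)]  |A|=1188.0988
6. ⊥bis P3·P5 via (44.61,62.085): [(38.4462, 69.2495) (64, 39.5471) (64, 90) (30.6598, 90)]  |A|=990.5448
7. canonical 4-gon: [(38.4462, 69.2495) (64, 39.5471) (64, 90) (30.6598, 90)]
8. shoelace: 990.5448

Area of P3's cell: 990.5448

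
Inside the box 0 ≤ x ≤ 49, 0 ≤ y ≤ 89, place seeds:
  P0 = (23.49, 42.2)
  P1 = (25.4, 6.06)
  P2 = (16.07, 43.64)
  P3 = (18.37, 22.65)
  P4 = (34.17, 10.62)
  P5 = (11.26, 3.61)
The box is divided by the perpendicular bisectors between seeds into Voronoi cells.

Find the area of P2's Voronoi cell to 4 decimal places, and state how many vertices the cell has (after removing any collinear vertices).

1. box [0,49]×[0,89]: [(0, 0) (49, 0) (49, 89) (0, 89)]
2. ⊥bis P2·P0 via (19.78,42.92): [(0, 0) (11.4505, 0) (28.7227, 89) (0, 89)]  |A|=1787.7101
3. ⊥bis P2·P1 via (20.735,24.85): [(0, 19.7021) (16.0473, 23.6862) (28.7227, 89) (0, 89)]  |A|=1494.0179
4. ⊥bis P2·P3 via (17.22,33.145): [(0, 31.2581) (17.8974, 33.2192) (28.7227, 89) (0, 89)]  |A|=1317.8027
5. ⊥bis P2·P4 via (25.12,27.13): [(0, 31.2581) (17.8974, 33.2192) (28.7227, 89) (0, 89)]  |A|=1317.8027
6. ⊥bis P2·P5 via (13.665,23.625): [(0, 31.2581) (17.8974, 33.2192) (28.7227, 89) (0, 89)]  |A|=1317.8027
7. canonical 4-gon: [(0, 31.2581) (17.8974, 33.2192) (28.7227, 89) (0, 89)]
8. shoelace: 1317.8027

Area of P2's cell: 1317.8027 (4 vertices)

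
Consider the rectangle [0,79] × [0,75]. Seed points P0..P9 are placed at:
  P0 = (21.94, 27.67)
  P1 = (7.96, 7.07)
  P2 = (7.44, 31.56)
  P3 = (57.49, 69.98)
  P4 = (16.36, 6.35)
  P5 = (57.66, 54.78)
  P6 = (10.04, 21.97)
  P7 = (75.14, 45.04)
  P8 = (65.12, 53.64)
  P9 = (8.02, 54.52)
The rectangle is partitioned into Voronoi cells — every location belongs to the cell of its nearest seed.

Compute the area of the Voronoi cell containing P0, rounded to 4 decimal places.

Area of P0's cell: 1066.2380

1. box [0,79]×[0,75]: [(0, 0) (79, 0) (79, 75) (0, 75)]
2. ⊥bis P0·P1 via (14.95,17.37): [(0, 27.5157) (40.5453, 0) (79, 0) (79, 75) (0, 75)]  |A|=5367.1845
3. ⊥bis P0·P2 via (14.69,29.615): [(11.951, 19.4053) (40.5453, 0) (79, 0) (79, 75) (26.8657, 75)]  |A|=4336.6468
4. ⊥bis P0·P3 via (39.715,48.825): [(23.4989, 62.4502) (11.951, 19.4053) (40.5453, 0) (79, 0) (79, 15.8167)]  |A|=2367.1399
5. ⊥bis P0·P4 via (19.15,17.01): [(23.4989, 62.4502) (11.951, 19.4053) (13.1769, 18.5733) (79, 1.3457) (79, 15.8167)]  |A|=1965.7349
6. ⊥bis P0·P5 via (39.8,41.225): [(24.029, 62.0048) (23.4989, 62.4502) (11.951, 19.4053) (13.1769, 18.5733) (67.8524, 4.2633)]  |A|=1310.0824
7. ⊥bis P0·P6 via (15.99,24.82): [(24.029, 62.0048) (23.4989, 62.4502) (14.3322, 28.2811) (19.8142, 16.8362) (67.8524, 4.2633)]  |A|=1270.4311
8. ⊥bis P0·P7 via (48.54,36.355): [(52.3481, 24.6916) (24.029, 62.0048) (23.4989, 62.4502) (14.3322, 28.2811) (19.8142, 16.8362) (58.1926, 6.7915)]  |A|=1191.3634
9. ⊥bis P0·P8 via (43.53,40.655): [(52.3481, 24.6916) (24.029, 62.0048) (23.4989, 62.4502) (14.3322, 28.2811) (19.8142, 16.8362) (58.1926, 6.7915)]  |A|=1191.3634
10. ⊥bis P0·P9 via (14.98,41.095): [(52.3481, 24.6916) (32.8624, 50.3659) (18.2205, 42.775) (14.3322, 28.2811) (19.8142, 16.8362) (58.1926, 6.7915)]  |A|=1066.238
11. canonical 6-gon: [(52.3481, 24.6916) (32.8624, 50.3659) (18.2205, 42.775) (14.3322, 28.2811) (19.8142, 16.8362) (58.1926, 6.7915)]
12. shoelace: 1066.238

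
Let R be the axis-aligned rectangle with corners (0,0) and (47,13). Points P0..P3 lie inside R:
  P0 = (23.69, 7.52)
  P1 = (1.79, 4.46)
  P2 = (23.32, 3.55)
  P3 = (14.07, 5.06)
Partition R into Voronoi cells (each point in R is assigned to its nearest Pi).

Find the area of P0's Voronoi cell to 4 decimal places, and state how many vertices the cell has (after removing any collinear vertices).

1. box [0,47]×[0,13]: [(0, 0) (47, 0) (47, 13) (0, 13)]
2. ⊥bis P0·P1 via (12.74,5.99): [(13.577, 0) (47, 0) (47, 13) (11.7605, 13)]  |A|=446.3064
3. ⊥bis P0·P2 via (23.505,5.535): [(12.6624, 6.5455) (47, 3.3453) (47, 13) (11.7605, 13)]  |A|=279.4861
4. ⊥bis P0·P3 via (18.88,6.29): [(18.9649, 5.9581) (47, 3.3453) (47, 13) (17.1641, 13)]  |A|=240.3856
5. canonical 4-gon: [(18.9649, 5.9581) (47, 3.3453) (47, 13) (17.1641, 13)]
6. shoelace: 240.3856

Area of P0's cell: 240.3856 (4 vertices)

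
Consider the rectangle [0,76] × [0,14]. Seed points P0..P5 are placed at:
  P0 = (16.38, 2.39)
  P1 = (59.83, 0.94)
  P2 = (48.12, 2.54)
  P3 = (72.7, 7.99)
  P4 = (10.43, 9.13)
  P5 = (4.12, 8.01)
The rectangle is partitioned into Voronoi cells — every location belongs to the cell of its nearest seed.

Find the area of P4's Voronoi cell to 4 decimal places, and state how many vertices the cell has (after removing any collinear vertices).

Area of P4's cell: 102.9843 (3 vertices)

1. box [0,76]×[0,14]: [(0, 0) (76, 0) (76, 14) (0, 14)]
2. ⊥bis P4·P0 via (13.405,5.76): [(0, 0) (6.8802, 0) (22.7391, 14) (0, 14)]  |A|=207.3349
3. ⊥bis P4·P1 via (35.13,5.035): [(0, 0) (6.8802, 0) (22.7391, 14) (0, 14)]  |A|=207.3349
4. ⊥bis P4·P2 via (29.275,5.835): [(0, 0) (6.8802, 0) (22.7391, 14) (0, 14)]  |A|=207.3349
5. ⊥bis P4·P3 via (41.565,8.56): [(0, 0) (6.8802, 0) (22.7391, 14) (0, 14)]  |A|=207.3349
6. ⊥bis P4·P5 via (7.275,8.57): [(8.5366, 1.4622) (22.7391, 14) (6.3112, 14)]  |A|=102.9843
7. canonical 3-gon: [(8.5366, 1.4622) (22.7391, 14) (6.3112, 14)]
8. shoelace: 102.9843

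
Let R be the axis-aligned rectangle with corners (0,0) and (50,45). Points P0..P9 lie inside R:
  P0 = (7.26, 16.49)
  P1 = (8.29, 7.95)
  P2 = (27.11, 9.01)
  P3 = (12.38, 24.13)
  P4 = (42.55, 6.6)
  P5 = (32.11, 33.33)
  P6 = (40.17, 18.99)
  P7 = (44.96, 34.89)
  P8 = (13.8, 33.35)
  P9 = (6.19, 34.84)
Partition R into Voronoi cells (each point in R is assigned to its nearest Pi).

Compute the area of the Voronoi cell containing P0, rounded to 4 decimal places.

1. box [0,50]×[0,45]: [(0, 0) (50, 0) (50, 45) (0, 45)]
2. ⊥bis P0·P1 via (7.775,12.22): [(0, 11.2823) (50, 17.3127) (50, 45) (0, 45)]  |A|=1535.1256
3. ⊥bis P0·P2 via (17.185,12.75): [(0, 11.2823) (17.4238, 13.3837) (29.3376, 45) (0, 45)]  |A|=757.5191
4. ⊥bis P0·P3 via (9.82,20.31): [(0, 26.8909) (0, 11.2823) (17.4238, 13.3837) (17.9745, 14.8452)]  |A|=152.4327
5. ⊥bis P0·P4 via (24.905,11.545): [(0, 26.8909) (0, 11.2823) (17.4238, 13.3837) (17.9745, 14.8452)]  |A|=152.4327
6. ⊥bis P0·P5 via (19.685,24.91): [(0, 26.8909) (0, 11.2823) (17.4238, 13.3837) (17.9745, 14.8452)]  |A|=152.4327
7. ⊥bis P0·P6 via (23.715,17.74): [(0, 26.8909) (0, 11.2823) (17.4238, 13.3837) (17.9745, 14.8452)]  |A|=152.4327
8. ⊥bis P0·P7 via (26.11,25.69): [(0, 26.8909) (0, 11.2823) (17.4238, 13.3837) (17.9745, 14.8452)]  |A|=152.4327
9. ⊥bis P0·P8 via (10.53,24.92): [(0, 26.8909) (0, 11.2823) (17.4238, 13.3837) (17.9745, 14.8452)]  |A|=152.4327
10. ⊥bis P0·P9 via (6.725,25.665): [(2.2212, 25.4024) (0, 25.2729) (0, 11.2823) (17.4238, 13.3837) (17.9745, 14.8452)]  |A|=150.6356
11. canonical 5-gon: [(2.2212, 25.4024) (0, 25.2729) (0, 11.2823) (17.4238, 13.3837) (17.9745, 14.8452)]
12. shoelace: 150.6356

Area of P0's cell: 150.6356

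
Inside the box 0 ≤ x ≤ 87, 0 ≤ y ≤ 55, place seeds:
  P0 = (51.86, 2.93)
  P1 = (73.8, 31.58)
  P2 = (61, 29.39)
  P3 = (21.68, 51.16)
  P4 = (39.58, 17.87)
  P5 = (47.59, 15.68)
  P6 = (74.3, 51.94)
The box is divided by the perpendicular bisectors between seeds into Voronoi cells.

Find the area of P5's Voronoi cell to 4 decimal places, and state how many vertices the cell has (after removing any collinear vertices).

Area of P5's cell: 237.9545 (3 vertices)

1. box [0,87]×[0,55]: [(0, 0) (87, 0) (87, 55) (0, 55)]
2. ⊥bis P5·P0 via (49.725,9.305): [(0, 0) (21.9407, 0) (87, 21.7885) (87, 55) (0, 55)]  |A|=4076.2292
3. ⊥bis P5·P1 via (60.695,23.63): [(0, 0) (21.9407, 0) (66.0653, 14.7774) (41.6647, 55) (0, 55)]  |A|=2816.8422
4. ⊥bis P5·P2 via (54.295,22.535): [(0, 0) (21.9407, 0) (63.2054, 13.8196) (21.1037, 55) (0, 55)]  |A|=2324.2836
5. ⊥bis P5·P3 via (34.635,33.42): [(0, 8.1271) (0, 0) (21.9407, 0) (63.2054, 13.8196) (39.5196, 36.9871)]  |A|=1208.0142
6. ⊥bis P5·P4 via (43.585,16.775): [(40.7179, 6.2885) (63.2054, 13.8196) (47.0873, 29.5849)]  |A|=237.9545
7. ⊥bis P5·P6 via (60.945,33.81): [(40.7179, 6.2885) (63.2054, 13.8196) (47.0873, 29.5849)]  |A|=237.9545
8. canonical 3-gon: [(40.7179, 6.2885) (63.2054, 13.8196) (47.0873, 29.5849)]
9. shoelace: 237.9545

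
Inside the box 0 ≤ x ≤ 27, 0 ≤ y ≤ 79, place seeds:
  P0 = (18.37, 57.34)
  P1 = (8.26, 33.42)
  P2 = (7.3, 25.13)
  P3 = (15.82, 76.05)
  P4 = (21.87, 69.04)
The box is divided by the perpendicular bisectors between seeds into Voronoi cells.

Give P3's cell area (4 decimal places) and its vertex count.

Area of P3's cell: 254.0693 (4 vertices)

1. box [0,27]×[0,79]: [(0, 0) (27, 0) (27, 79) (0, 79)]
2. ⊥bis P3·P0 via (17.095,66.695): [(0, 64.3651) (27, 68.045) (27, 79) (0, 79)]  |A|=345.4641
3. ⊥bis P3·P1 via (12.04,54.735): [(0, 64.3651) (27, 68.045) (27, 79) (0, 79)]  |A|=345.4641
4. ⊥bis P3·P2 via (11.56,50.59): [(0, 64.3651) (27, 68.045) (27, 79) (0, 79)]  |A|=345.4641
5. ⊥bis P3·P4 via (18.845,72.545): [(0, 64.3651) (11.1238, 65.8812) (26.3243, 79) (0, 79)]  |A|=254.0693
6. canonical 4-gon: [(0, 64.3651) (11.1238, 65.8812) (26.3243, 79) (0, 79)]
7. shoelace: 254.0693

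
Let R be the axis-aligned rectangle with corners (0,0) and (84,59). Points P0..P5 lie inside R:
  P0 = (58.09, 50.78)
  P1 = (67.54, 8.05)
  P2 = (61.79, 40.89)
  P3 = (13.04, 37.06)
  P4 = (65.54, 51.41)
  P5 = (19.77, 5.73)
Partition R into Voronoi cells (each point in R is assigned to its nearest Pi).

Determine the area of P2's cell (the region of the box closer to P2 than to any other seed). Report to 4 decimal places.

Area of P2's cell: 840.1207

1. box [0,84]×[0,59]: [(0, 0) (84, 0) (84, 59) (0, 59)]
2. ⊥bis P2·P0 via (59.94,45.835): [(0, 23.4105) (0, 0) (84, 0) (84, 54.8362)]  |A|=3286.3633
3. ⊥bis P2·P1 via (64.665,24.47): [(0, 23.4105) (0, 13.1477) (84, 27.8554) (84, 54.8362)]  |A|=1564.2327
4. ⊥bis P2·P3 via (37.415,38.975): [(37.5346, 37.4528) (38.9089, 19.9603) (84, 27.8554) (84, 54.8362)]  |A|=1026.6401
5. ⊥bis P2·P4 via (63.665,46.15): [(62.1887, 46.6763) (37.5346, 37.4528) (38.9089, 19.9603) (84, 27.8554) (84, 38.9013)]  |A|=852.8593
6. ⊥bis P2·P5 via (40.78,23.31): [(62.1887, 46.6763) (37.5346, 37.4528) (38.4245, 26.125) (42.9856, 20.6741) (84, 27.8554) (84, 38.9013)]  |A|=840.1207
7. canonical 6-gon: [(62.1887, 46.6763) (37.5346, 37.4528) (38.4245, 26.125) (42.9856, 20.6741) (84, 27.8554) (84, 38.9013)]
8. shoelace: 840.1207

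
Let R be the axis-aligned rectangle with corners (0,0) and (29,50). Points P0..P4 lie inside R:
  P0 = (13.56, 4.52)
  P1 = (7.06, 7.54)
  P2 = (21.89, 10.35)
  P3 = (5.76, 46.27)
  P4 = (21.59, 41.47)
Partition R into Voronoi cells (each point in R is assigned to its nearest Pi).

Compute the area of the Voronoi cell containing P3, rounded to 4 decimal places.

1. box [0,29]×[0,50]: [(0, 0) (29, 0) (29, 50) (0, 50)]
2. ⊥bis P3·P0 via (9.66,25.395): [(0, 23.5903) (29, 29.0082) (29, 50) (0, 50)]  |A|=687.3221
3. ⊥bis P3·P1 via (6.41,26.905): [(0, 26.6898) (20.2243, 27.3687) (29, 29.0082) (29, 50) (0, 50)]  |A|=655.9786
4. ⊥bis P3·P2 via (13.825,28.31): [(0, 26.6898) (11.0425, 27.0605) (29, 35.1244) (29, 50) (0, 50)]  |A|=594.8883
5. ⊥bis P3·P4 via (13.675,43.87): [(0, 26.6898) (8.5527, 26.9769) (15.5337, 50) (0, 50)]  |A|=278.4992
6. canonical 4-gon: [(0, 26.6898) (8.5527, 26.9769) (15.5337, 50) (0, 50)]
7. shoelace: 278.4992

Area of P3's cell: 278.4992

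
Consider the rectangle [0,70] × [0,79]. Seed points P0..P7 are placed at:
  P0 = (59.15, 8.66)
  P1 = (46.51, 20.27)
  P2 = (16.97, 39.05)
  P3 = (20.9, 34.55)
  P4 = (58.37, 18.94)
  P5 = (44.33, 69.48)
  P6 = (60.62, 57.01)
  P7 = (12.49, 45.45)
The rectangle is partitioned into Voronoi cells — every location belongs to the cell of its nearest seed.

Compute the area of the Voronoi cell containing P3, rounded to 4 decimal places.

Area of P3's cell: 1080.1909

1. box [0,70]×[0,79]: [(0, 0) (70, 0) (70, 79) (0, 79)]
2. ⊥bis P3·P0 via (40.025,21.605): [(0, 0) (25.4014, 0) (70, 65.8902) (70, 79) (0, 79)]  |A|=4060.6941
3. ⊥bis P3·P1 via (33.705,27.41): [(0, 0) (18.4213, 0) (62.4713, 79) (0, 79)]  |A|=3195.2593
4. ⊥bis P3·P2 via (18.935,36.8): [(0, 20.2634) (0, 0) (18.4213, 0) (57.9301, 70.8557)]  |A|=1239.5598
5. ⊥bis P3·P4 via (39.635,26.745): [(0, 20.2634) (0, 0) (18.4213, 0) (57.9301, 70.8557)]  |A|=1239.5598
6. ⊥bis P3·P5 via (32.615,52.015): [(34.7313, 50.5954) (0, 20.2634) (0, 0) (18.4213, 0) (43.3933, 44.7852)]  |A|=1084.4172
7. ⊥bis P3·P6 via (40.76,45.78): [(40.0571, 47.0231) (34.7313, 50.5954) (0, 20.2634) (0, 0) (18.4213, 0) (42.3652, 42.9413)]  |A|=1080.1909
8. ⊥bis P3·P7 via (16.695,40): [(40.0571, 47.0231) (34.7313, 50.5954) (0, 20.2634) (0, 0) (18.4213, 0) (42.3652, 42.9413)]  |A|=1080.1909
9. canonical 6-gon: [(40.0571, 47.0231) (34.7313, 50.5954) (0, 20.2634) (0, 0) (18.4213, 0) (42.3652, 42.9413)]
10. shoelace: 1080.1909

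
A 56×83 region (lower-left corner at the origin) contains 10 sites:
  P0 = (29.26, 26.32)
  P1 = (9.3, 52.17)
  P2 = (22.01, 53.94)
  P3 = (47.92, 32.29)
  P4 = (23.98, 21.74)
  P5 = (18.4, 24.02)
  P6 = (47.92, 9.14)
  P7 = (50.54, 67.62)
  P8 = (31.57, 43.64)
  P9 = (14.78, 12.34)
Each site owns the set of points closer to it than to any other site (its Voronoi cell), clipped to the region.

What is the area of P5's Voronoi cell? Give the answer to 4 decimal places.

1. box [0,56]×[0,83]: [(0, 0) (56, 0) (56, 83) (0, 83)]
2. ⊥bis P5·P0 via (23.83,25.17): [(0, 0) (29.1607, 0) (11.5824, 83) (0, 83)]  |A|=1690.8369
3. ⊥bis P5·P1 via (13.85,38.095): [(0, 33.6177) (0, 0) (29.1607, 0) (20.6286, 40.2863)]  |A|=934.1305
4. ⊥bis P5·P2 via (20.205,38.98): [(17.5708, 39.2978) (0, 33.6177) (0, 0) (29.1607, 0) (20.9236, 38.8933)]  |A|=931.855
5. ⊥bis P5·P3 via (33.16,28.155): [(17.5708, 39.2978) (0, 33.6177) (0, 0) (29.1607, 0) (20.9236, 38.8933)]  |A|=931.855
6. ⊥bis P5·P4 via (21.19,22.88): [(17.5708, 39.2978) (0, 33.6177) (0, 0) (11.8412, 0) (23.2482, 27.9172) (20.9236, 38.8933)]  |A|=690.0997
7. ⊥bis P5·P6 via (33.16,16.58): [(17.5708, 39.2978) (0, 33.6177) (0, 0) (11.8412, 0) (23.2482, 27.9172) (20.9236, 38.8933)]  |A|=690.0997
8. ⊥bis P5·P7 via (34.47,45.82): [(17.5708, 39.2978) (0, 33.6177) (0, 0) (11.8412, 0) (23.2482, 27.9172) (20.9236, 38.8933)]  |A|=690.0997
9. ⊥bis P5·P8 via (24.985,33.83): [(17.0771, 39.1382) (0, 33.6177) (0, 0) (11.8412, 0) (23.2482, 27.9172) (21.5006, 36.1689)]  |A|=684.5633
10. ⊥bis P5·P9 via (16.59,18.18): [(17.0771, 39.1382) (0, 33.6177) (0, 23.3218) (18.9684, 17.4429) (23.2482, 27.9172) (21.5006, 36.1689)]  |A|=360.1033
11. canonical 6-gon: [(17.0771, 39.1382) (0, 33.6177) (0, 23.3218) (18.9684, 17.4429) (23.2482, 27.9172) (21.5006, 36.1689)]
12. shoelace: 360.1033

Area of P5's cell: 360.1033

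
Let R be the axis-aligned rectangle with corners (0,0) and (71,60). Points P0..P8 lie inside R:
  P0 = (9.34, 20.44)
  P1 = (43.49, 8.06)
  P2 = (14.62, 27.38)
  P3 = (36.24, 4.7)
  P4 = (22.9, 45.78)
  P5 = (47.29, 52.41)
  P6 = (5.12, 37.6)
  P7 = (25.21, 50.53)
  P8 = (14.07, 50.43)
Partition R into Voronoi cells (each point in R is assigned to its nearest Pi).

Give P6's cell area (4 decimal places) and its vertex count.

1. box [0,71]×[0,60]: [(0, 0) (71, 0) (71, 60) (0, 60)]
2. ⊥bis P6·P0 via (7.23,29.02): [(0, 27.242) (71, 44.7024) (71, 60) (0, 60)]  |A|=1705.9753
3. ⊥bis P6·P1 via (24.305,22.83): [(0, 27.242) (34.1712, 35.6454) (52.9212, 60) (0, 60)]  |A|=1204.1272
4. ⊥bis P6·P2 via (9.87,32.49): [(0, 27.242) (5.7438, 28.6545) (39.465, 60) (0, 60)]  |A|=712.6024
5. ⊥bis P6·P3 via (20.68,21.15): [(0, 27.242) (5.7438, 28.6545) (39.465, 60) (0, 60)]  |A|=712.6024
6. ⊥bis P6·P4 via (14.01,41.69): [(0, 27.242) (5.7438, 28.6545) (15.7346, 37.9414) (5.5862, 60) (0, 60)]  |A|=338.9435
7. ⊥bis P6·P5 via (26.205,45.005): [(0, 27.242) (5.7438, 28.6545) (15.7346, 37.9414) (5.5862, 60) (0, 60)]  |A|=338.9435
8. ⊥bis P6·P7 via (15.165,44.065): [(0, 27.242) (5.7438, 28.6545) (15.7346, 37.9414) (7.2832, 56.3114) (4.9092, 60) (0, 60)]  |A|=337.6949
9. ⊥bis P6·P8 via (9.595,44.015): [(0, 50.7083) (0, 27.242) (5.7438, 28.6545) (15.7346, 37.9414) (14.5214, 40.5784)]  |A|=217.2333
10. canonical 5-gon: [(0, 50.7083) (0, 27.242) (5.7438, 28.6545) (15.7346, 37.9414) (14.5214, 40.5784)]
11. shoelace: 217.2333

Area of P6's cell: 217.2333 (5 vertices)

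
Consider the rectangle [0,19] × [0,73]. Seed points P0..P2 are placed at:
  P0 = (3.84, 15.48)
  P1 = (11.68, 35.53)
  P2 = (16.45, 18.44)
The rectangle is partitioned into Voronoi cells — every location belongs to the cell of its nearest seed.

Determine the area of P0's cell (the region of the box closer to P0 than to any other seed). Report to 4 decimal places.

Area of P0's cell: 295.6804

1. box [0,19]×[0,73]: [(0, 0) (19, 0) (19, 73) (0, 73)]
2. ⊥bis P0·P1 via (7.76,25.505): [(0, 28.5393) (0, 0) (19, 0) (19, 21.1099)]  |A|=471.6678
3. ⊥bis P0·P2 via (10.145,16.96): [(8.1775, 25.3417) (0, 28.5393) (0, 0) (14.1261, 0)]  |A|=295.6804
4. canonical 4-gon: [(8.1775, 25.3417) (0, 28.5393) (0, 0) (14.1261, 0)]
5. shoelace: 295.6804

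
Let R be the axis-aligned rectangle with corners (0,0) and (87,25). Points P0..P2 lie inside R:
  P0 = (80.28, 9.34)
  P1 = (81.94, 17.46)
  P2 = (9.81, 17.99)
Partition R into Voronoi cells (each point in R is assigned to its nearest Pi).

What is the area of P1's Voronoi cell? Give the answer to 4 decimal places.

1. box [0,87]×[0,25]: [(0, 0) (87, 0) (87, 25) (0, 25)]
2. ⊥bis P1·P0 via (81.11,13.4): [(87, 12.1959) (87, 25) (24.3678, 25)]  |A|=400.9747
3. ⊥bis P1·P2 via (45.875,17.725): [(45.8961, 20.5989) (87, 12.1959) (87, 25) (45.9285, 25)]  |A|=353.5294
4. canonical 4-gon: [(45.8961, 20.5989) (87, 12.1959) (87, 25) (45.9285, 25)]
5. shoelace: 353.5294

Area of P1's cell: 353.5294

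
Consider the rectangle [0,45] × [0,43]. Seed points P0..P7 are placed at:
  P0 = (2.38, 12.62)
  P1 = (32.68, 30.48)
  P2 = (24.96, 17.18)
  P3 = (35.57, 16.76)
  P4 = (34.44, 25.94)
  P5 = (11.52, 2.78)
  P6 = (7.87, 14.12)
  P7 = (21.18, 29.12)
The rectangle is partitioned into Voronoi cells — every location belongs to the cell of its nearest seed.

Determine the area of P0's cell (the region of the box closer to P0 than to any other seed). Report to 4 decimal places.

Area of P0's cell: 103.9218

1. box [0,45]×[0,43]: [(0, 0) (45, 0) (45, 43) (0, 43)]
2. ⊥bis P0·P1 via (17.53,21.55): [(0, 0) (30.2324, 0) (4.8865, 43) (0, 43)]  |A|=755.0573
3. ⊥bis P0·P2 via (13.67,14.9): [(0, 0) (16.679, 0) (9.6154, 34.9773) (4.8865, 43) (0, 43)]  |A|=518.0269
4. ⊥bis P0·P3 via (18.975,14.69): [(0, 0) (16.679, 0) (9.6154, 34.9773) (4.8865, 43) (0, 43)]  |A|=518.0269
5. ⊥bis P0·P4 via (18.41,19.28): [(0, 0) (16.679, 0) (9.6154, 34.9773) (4.8865, 43) (0, 43)]  |A|=518.0269
6. ⊥bis P0·P5 via (6.95,7.7): [(0, 1.2444) (13.8329, 14.0933) (9.6154, 34.9773) (4.8865, 43) (0, 43)]  |A|=391.8888
7. ⊥bis P0·P6 via (5.125,13.37): [(0, 32.1275) (0, 1.2444) (6.73, 7.4957)]  |A|=103.9218
8. ⊥bis P0·P7 via (11.78,20.87): [(0, 32.1275) (0, 1.2444) (6.73, 7.4957)]  |A|=103.9218
9. canonical 3-gon: [(0, 32.1275) (0, 1.2444) (6.73, 7.4957)]
10. shoelace: 103.9218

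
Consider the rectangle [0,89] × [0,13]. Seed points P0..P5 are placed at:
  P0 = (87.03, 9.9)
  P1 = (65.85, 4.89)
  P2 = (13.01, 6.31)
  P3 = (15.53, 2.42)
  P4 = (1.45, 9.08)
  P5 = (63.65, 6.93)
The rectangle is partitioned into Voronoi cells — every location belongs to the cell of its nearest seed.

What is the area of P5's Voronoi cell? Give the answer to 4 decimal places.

Area of P5's cell: 336.4158

1. box [0,89]×[0,13]: [(0, 0) (89, 0) (89, 13) (0, 13)]
2. ⊥bis P5·P0 via (75.34,8.415): [(0, 0) (76.409, 0) (74.7576, 13) (0, 13)]  |A|=982.5825
3. ⊥bis P5·P1 via (64.75,5.91): [(0, 0) (59.2698, 0) (71.3244, 13) (0, 13)]  |A|=848.8622
4. ⊥bis P5·P2 via (38.33,6.62): [(38.4111, 0) (59.2698, 0) (71.3244, 13) (38.2519, 13)]  |A|=350.5531
5. ⊥bis P5·P3 via (39.59,4.675): [(40.0282, 0) (59.2698, 0) (71.3244, 13) (38.8097, 13)]  |A|=336.4158
6. ⊥bis P5·P4 via (32.55,8.005): [(40.0282, 0) (59.2698, 0) (71.3244, 13) (38.8097, 13)]  |A|=336.4158
7. canonical 4-gon: [(40.0282, 0) (59.2698, 0) (71.3244, 13) (38.8097, 13)]
8. shoelace: 336.4158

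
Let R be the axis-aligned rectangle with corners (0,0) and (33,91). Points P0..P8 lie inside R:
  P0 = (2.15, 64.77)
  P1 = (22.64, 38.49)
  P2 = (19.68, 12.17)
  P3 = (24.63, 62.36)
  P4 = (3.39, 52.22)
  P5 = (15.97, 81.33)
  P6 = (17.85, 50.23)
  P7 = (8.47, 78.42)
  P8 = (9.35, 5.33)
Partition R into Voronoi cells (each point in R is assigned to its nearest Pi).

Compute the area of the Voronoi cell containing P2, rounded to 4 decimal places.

1. box [0,33]×[0,91]: [(0, 0) (33, 0) (33, 91) (0, 91)]
2. ⊥bis P2·P0 via (10.915,38.47): [(0, 34.8324) (0, 0) (33, 0) (33, 45.8303)]  |A|=1330.9333
3. ⊥bis P2·P1 via (21.16,25.33): [(0, 27.7097) (0, 0) (33, 0) (33, 23.9984)]  |A|=853.1844
4. ⊥bis P2·P3 via (22.155,37.265): [(0, 27.7097) (0, 0) (33, 0) (33, 23.9984)]  |A|=853.1844
5. ⊥bis P2·P4 via (11.535,32.195): [(0.3976, 27.665) (0, 27.5032) (0, 0) (33, 0) (33, 23.9984)]  |A|=853.1434
6. ⊥bis P2·P5 via (17.825,46.75): [(0.3976, 27.665) (0, 27.5032) (0, 0) (33, 0) (33, 23.9984)]  |A|=853.1434
7. ⊥bis P2·P6 via (18.765,31.2): [(0.3976, 27.665) (0, 27.5032) (0, 0) (33, 0) (33, 23.9984)]  |A|=853.1434
8. ⊥bis P2·P7 via (14.075,45.295): [(0.3976, 27.665) (0, 27.5032) (0, 0) (33, 0) (33, 23.9984)]  |A|=853.1434
9. ⊥bis P2·P8 via (14.515,8.75): [(2.1186, 27.4714) (20.3088, 0) (33, 0) (33, 23.9984)]  |A|=544.8753
10. canonical 4-gon: [(2.1186, 27.4714) (20.3088, 0) (33, 0) (33, 23.9984)]
11. shoelace: 544.8753

Area of P2's cell: 544.8753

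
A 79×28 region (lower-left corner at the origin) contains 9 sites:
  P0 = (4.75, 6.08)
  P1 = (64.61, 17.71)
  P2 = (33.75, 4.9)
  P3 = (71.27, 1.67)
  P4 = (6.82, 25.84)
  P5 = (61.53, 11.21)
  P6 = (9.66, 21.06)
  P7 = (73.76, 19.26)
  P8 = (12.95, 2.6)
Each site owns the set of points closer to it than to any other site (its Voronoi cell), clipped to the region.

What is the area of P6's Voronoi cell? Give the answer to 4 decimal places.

Area of P6's cell: 316.1483

1. box [0,79]×[0,28]: [(0, 0) (79, 0) (79, 28) (0, 28)]
2. ⊥bis P6·P0 via (7.205,13.57): [(0, 15.9316) (48.6059, 0) (79, 0) (79, 28) (0, 28)]  |A|=1824.8152
3. ⊥bis P6·P1 via (37.135,19.385): [(0, 15.9316) (36.2011, 4.0659) (37.6602, 28) (0, 28)]  |A|=669.1256
4. ⊥bis P6·P2 via (21.705,12.98): [(0, 15.9316) (19.4159, 9.5676) (31.7807, 28) (0, 28)]  |A|=410.0564
5. ⊥bis P6·P3 via (40.465,11.365): [(0, 15.9316) (19.4159, 9.5676) (31.7807, 28) (0, 28)]  |A|=410.0564
6. ⊥bis P6·P4 via (8.24,23.45): [(0, 18.5543) (0, 15.9316) (19.4159, 9.5676) (31.7807, 28) (15.8981, 28)]  |A|=334.9718
7. ⊥bis P6·P5 via (35.595,16.135): [(0, 18.5543) (0, 15.9316) (19.4159, 9.5676) (31.7807, 28) (15.8981, 28)]  |A|=334.9718
8. ⊥bis P6·P7 via (41.71,20.16): [(0, 18.5543) (0, 15.9316) (19.4159, 9.5676) (31.7807, 28) (15.8981, 28)]  |A|=334.9718
9. ⊥bis P6·P8 via (11.305,11.83): [(0, 18.5543) (0, 15.9316) (12.0879, 11.9695) (22.241, 13.7791) (31.7807, 28) (15.8981, 28)]  |A|=316.1483
10. canonical 6-gon: [(0, 18.5543) (0, 15.9316) (12.0879, 11.9695) (22.241, 13.7791) (31.7807, 28) (15.8981, 28)]
11. shoelace: 316.1483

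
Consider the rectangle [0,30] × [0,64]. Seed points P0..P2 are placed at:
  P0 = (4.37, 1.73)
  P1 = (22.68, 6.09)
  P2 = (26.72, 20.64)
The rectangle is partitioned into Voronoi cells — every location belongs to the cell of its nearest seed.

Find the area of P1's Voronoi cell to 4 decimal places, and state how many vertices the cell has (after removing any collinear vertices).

Area of P1's cell: 251.9110 (4 vertices)

1. box [0,30]×[0,64]: [(0, 0) (30, 0) (30, 64) (0, 64)]
2. ⊥bis P1·P0 via (13.525,3.91): [(0, 60.7088) (14.4561, 0) (30, 0) (30, 64) (0, 64)]  |A|=1481.1952
3. ⊥bis P1·P2 via (24.7,13.365): [(10.323, 17.357) (14.4561, 0) (30, 0) (30, 11.8934)]  |A|=251.911
4. canonical 4-gon: [(10.323, 17.357) (14.4561, 0) (30, 0) (30, 11.8934)]
5. shoelace: 251.911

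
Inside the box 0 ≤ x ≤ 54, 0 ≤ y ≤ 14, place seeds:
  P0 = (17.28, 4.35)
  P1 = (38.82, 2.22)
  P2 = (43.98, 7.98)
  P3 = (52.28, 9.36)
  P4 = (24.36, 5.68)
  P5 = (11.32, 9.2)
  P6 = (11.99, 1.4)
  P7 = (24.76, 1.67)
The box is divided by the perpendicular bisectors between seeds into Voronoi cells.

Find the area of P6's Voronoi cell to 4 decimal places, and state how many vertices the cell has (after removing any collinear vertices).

1. box [0,54]×[0,14]: [(0, 0) (54, 0) (54, 14) (0, 14)]
2. ⊥bis P6·P0 via (14.635,2.875): [(0, 0) (16.2383, 0) (8.4311, 14) (0, 14)]  |A|=172.6854
3. ⊥bis P6·P1 via (25.405,1.81): [(0, 0) (16.2383, 0) (8.4311, 14) (0, 14)]  |A|=172.6854
4. ⊥bis P6·P2 via (27.985,4.69): [(0, 0) (16.2383, 0) (8.4311, 14) (0, 14)]  |A|=172.6854
5. ⊥bis P6·P3 via (32.135,5.38): [(0, 0) (16.2383, 0) (8.4311, 14) (0, 14)]  |A|=172.6854
6. ⊥bis P6·P4 via (18.175,3.54): [(0, 0) (16.2383, 0) (8.4311, 14) (0, 14)]  |A|=172.6854
7. ⊥bis P6·P5 via (11.655,5.3): [(0, 4.2989) (0, 0) (16.2383, 0) (13.2083, 5.4334)]  |A|=72.505
8. ⊥bis P6·P7 via (18.375,1.535): [(0, 4.2989) (0, 0) (16.2383, 0) (13.2083, 5.4334)]  |A|=72.505
9. canonical 4-gon: [(0, 4.2989) (0, 0) (16.2383, 0) (13.2083, 5.4334)]
10. shoelace: 72.505

Area of P6's cell: 72.5050 (4 vertices)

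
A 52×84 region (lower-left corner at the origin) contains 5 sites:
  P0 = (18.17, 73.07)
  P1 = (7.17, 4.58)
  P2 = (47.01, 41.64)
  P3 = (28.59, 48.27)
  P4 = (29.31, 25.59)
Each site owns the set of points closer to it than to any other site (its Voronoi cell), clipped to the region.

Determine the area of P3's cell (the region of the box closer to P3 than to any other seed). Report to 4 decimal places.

1. box [0,52]×[0,84]: [(0, 0) (52, 0) (52, 84) (0, 84)]
2. ⊥bis P3·P0 via (23.38,60.67): [(0, 50.8466) (0, 0) (52, 0) (52, 72.695)]  |A|=3212.0828
3. ⊥bis P3·P1 via (17.88,26.425): [(0, 50.8466) (0, 35.1911) (52, 9.6969) (52, 72.695)]  |A|=2044.9954
4. ⊥bis P3·P2 via (37.8,44.955): [(47.0335, 70.6083) (0, 50.8466) (0, 35.1911) (29.1429, 20.9031)]  |A|=1220.2544
5. ⊥bis P3·P4 via (28.95,36.93): [(34.9804, 37.1214) (47.0335, 70.6083) (0, 50.8466) (0, 36.011)]  |A|=927.8868
6. canonical 4-gon: [(34.9804, 37.1214) (47.0335, 70.6083) (0, 50.8466) (0, 36.011)]
7. shoelace: 927.8868

Area of P3's cell: 927.8868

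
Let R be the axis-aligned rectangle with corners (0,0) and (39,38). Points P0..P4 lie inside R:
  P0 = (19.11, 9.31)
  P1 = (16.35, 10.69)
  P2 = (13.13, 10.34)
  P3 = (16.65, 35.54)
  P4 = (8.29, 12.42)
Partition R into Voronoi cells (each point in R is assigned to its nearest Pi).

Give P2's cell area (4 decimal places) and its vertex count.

Area of P2's cell: 90.2740 (4 vertices)

1. box [0,39]×[0,38]: [(0, 0) (39, 0) (39, 38) (0, 38)]
2. ⊥bis P2·P0 via (16.12,9.825): [(0, 0) (14.4277, 0) (20.9729, 38) (0, 38)]  |A|=672.6118
3. ⊥bis P2·P1 via (14.74,10.515): [(0, 0) (14.4277, 0) (15.3199, 5.1798) (11.7525, 38) (0, 38)]  |A|=521.3044
4. ⊥bis P2·P3 via (14.89,22.94): [(0, 25.0199) (0, 0) (14.4277, 0) (15.3199, 5.1798) (13.3663, 23.1528)]  |A|=347.3105
5. ⊥bis P2·P4 via (10.71,11.38): [(5.8194, 0) (14.4277, 0) (15.3199, 5.1798) (13.8514, 18.6899)]  |A|=90.274
6. canonical 4-gon: [(5.8194, 0) (14.4277, 0) (15.3199, 5.1798) (13.8514, 18.6899)]
7. shoelace: 90.274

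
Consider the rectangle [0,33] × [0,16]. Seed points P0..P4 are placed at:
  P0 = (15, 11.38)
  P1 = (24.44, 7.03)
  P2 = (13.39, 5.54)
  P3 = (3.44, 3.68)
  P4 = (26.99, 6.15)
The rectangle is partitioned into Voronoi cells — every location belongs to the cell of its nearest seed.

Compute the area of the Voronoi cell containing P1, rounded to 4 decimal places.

1. box [0,33]×[0,16]: [(0, 0) (33, 0) (33, 16) (0, 16)]
2. ⊥bis P1·P0 via (19.72,9.205): [(15.4783, 0) (33, 0) (33, 16) (22.8512, 16)]  |A|=221.3643
3. ⊥bis P1·P2 via (18.915,6.285): [(18.7926, 7.1925) (19.7625, 0) (33, 0) (33, 16) (22.8512, 16)]  |A|=205.9573
4. ⊥bis P1·P3 via (13.94,5.355): [(18.7926, 7.1925) (19.7625, 0) (33, 0) (33, 16) (22.8512, 16)]  |A|=205.9573
5. ⊥bis P1·P4 via (25.715,6.59): [(18.7926, 7.1925) (19.7625, 0) (23.4408, 0) (28.9624, 16) (22.8512, 16)]  |A|=97.1827
6. canonical 5-gon: [(18.7926, 7.1925) (19.7625, 0) (23.4408, 0) (28.9624, 16) (22.8512, 16)]
7. shoelace: 97.1827

Area of P1's cell: 97.1827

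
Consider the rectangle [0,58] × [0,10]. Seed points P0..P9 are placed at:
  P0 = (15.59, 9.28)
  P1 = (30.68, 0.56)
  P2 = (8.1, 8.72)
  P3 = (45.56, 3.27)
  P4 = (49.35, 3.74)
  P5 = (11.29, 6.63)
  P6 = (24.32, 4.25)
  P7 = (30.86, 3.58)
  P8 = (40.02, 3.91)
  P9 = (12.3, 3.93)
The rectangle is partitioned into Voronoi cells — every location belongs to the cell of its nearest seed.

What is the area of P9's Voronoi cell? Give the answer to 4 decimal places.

Area of P9's cell: 63.3524

1. box [0,58]×[0,10]: [(0, 0) (58, 0) (58, 10) (0, 10)]
2. ⊥bis P9·P0 via (13.945,6.605): [(0, 0) (24.6857, 0) (8.4243, 10) (0, 10)]  |A|=165.5495
3. ⊥bis P9·P1 via (21.49,2.245): [(0, 0) (21.0784, 0) (21.4439, 1.9935) (8.4243, 10) (0, 10)]  |A|=161.9539
4. ⊥bis P9·P2 via (10.2,6.325): [(2.9865, 0) (21.0784, 0) (21.4439, 1.9935) (11.9315, 7.8432)]  |A|=81.5
5. ⊥bis P9·P3 via (28.93,3.6): [(2.9865, 0) (21.0784, 0) (21.4439, 1.9935) (11.9315, 7.8432)]  |A|=81.5
6. ⊥bis P9·P4 via (30.825,3.835): [(2.9865, 0) (21.0784, 0) (21.4439, 1.9935) (11.9315, 7.8432)]  |A|=81.5
7. ⊥bis P9·P5 via (11.795,5.28): [(6.9347, 3.4619) (2.9865, 0) (21.0784, 0) (21.4439, 1.9935) (14.4715, 6.2812)]  |A|=72.0331
8. ⊥bis P9·P6 via (18.31,4.09): [(6.9347, 3.4619) (2.9865, 0) (18.4189, 0) (18.3146, 3.9179) (14.4715, 6.2812)]  |A|=63.3524
9. ⊥bis P9·P7 via (21.58,3.755): [(6.9347, 3.4619) (2.9865, 0) (18.4189, 0) (18.3146, 3.9179) (14.4715, 6.2812)]  |A|=63.3524
10. ⊥bis P9·P8 via (26.16,3.92): [(6.9347, 3.4619) (2.9865, 0) (18.4189, 0) (18.3146, 3.9179) (14.4715, 6.2812)]  |A|=63.3524
11. canonical 5-gon: [(6.9347, 3.4619) (2.9865, 0) (18.4189, 0) (18.3146, 3.9179) (14.4715, 6.2812)]
12. shoelace: 63.3524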